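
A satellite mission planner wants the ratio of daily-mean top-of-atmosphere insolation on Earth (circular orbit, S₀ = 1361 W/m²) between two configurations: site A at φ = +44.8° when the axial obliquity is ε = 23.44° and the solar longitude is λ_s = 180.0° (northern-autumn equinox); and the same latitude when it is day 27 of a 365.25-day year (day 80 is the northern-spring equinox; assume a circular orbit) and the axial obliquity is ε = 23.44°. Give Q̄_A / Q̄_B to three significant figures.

Q̄_A / Q̄_B ≈ 1.96

— Configuration A (φ=+44.8°):
Solar declination: sin δ = sin ε · sin λ_s = sin 23.44° × sin 180.0° = 0.00000, so δ = +0.000°.
cos H₀ = −tan(+44.8°) tan(+0.000°) = -0.0000, H₀ = 1.5708 rad.
Bracket: H₀ sin φ sin δ + cos φ cos δ sin H₀ = 1.5708×0.70463×0.00000 + 0.70957×1.00000×1.00000 = 0.000000 + 0.709570 = 0.709570.
Q̄ = (S₀/π) × [bracket] = (1361/π) × 0.709570 = 307.40 W/m².
— Configuration B (φ=+44.8°):
Solar longitude: λ_s = 360° × (27 − 80)/365.25 = -52.238°, i.e. -52.238° + 360° = 307.762°.
sin δ = sin 23.44° × sin 307.762° = -0.31448, so δ = -18.329°.
cos H₀ = −tan(+44.8°) tan(-18.329°) = 0.3290, H₀ = 1.2356 rad.
Bracket: H₀ sin φ sin δ + cos φ cos δ sin H₀ = 1.2356×0.70463×-0.31448 + 0.70957×0.94927×0.94434 = -0.273799 + 0.636082 = 0.362283.
Q̄ = (S₀/π) × [bracket] = (1361/π) × 0.362283 = 156.95 W/m².
Ratio Q̄_A / Q̄_B = 307.40 / 156.95 = 1.959.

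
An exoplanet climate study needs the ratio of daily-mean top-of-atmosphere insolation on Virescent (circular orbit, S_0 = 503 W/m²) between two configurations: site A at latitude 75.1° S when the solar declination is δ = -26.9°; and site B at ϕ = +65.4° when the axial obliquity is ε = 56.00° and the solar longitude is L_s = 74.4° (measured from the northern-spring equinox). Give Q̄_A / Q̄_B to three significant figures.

Q̄_A / Q̄_B ≈ 0.602

— Configuration A (ϕ=-75.1°):
cos h₀ = −tan(-75.1°) tan(-26.900°) = -1.9067 ≤ −1 ⇒ polar day, h₀ = π.
Bracket: h₀ sin ϕ sin δ + cos ϕ cos δ sin h₀ = 3.1416×-0.96638×-0.45243 + 0.25713×0.89180×0.00000 = 1.373568 + 0.000000 = 1.373568.
Q̄ = (S_0/π) × [bracket] = (503/π) × 1.373568 = 219.92 W/m².
— Configuration B (ϕ=+65.4°):
Solar declination: sin δ = sin ε · sin L_s = sin 56.00° × sin 74.4° = 0.79850, so δ = +52.987°.
cos h₀ = −tan(+65.4°) tan(+52.987°) = -2.8971 ≤ −1 ⇒ polar day, h₀ = π.
Bracket: h₀ sin ϕ sin δ + cos ϕ cos δ sin h₀ = 3.1416×0.90924×0.79850 + 0.41628×0.60200×0.00000 = 2.280890 + 0.000000 = 2.280890.
Q̄ = (S_0/π) × [bracket] = (503/π) × 2.280890 = 365.19 W/m².
Ratio Q̄_A / Q̄_B = 219.92 / 365.19 = 0.6022.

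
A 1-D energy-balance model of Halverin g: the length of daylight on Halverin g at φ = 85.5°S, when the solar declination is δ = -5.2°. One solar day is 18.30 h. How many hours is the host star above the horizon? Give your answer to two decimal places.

Sunrise equation: cos H₀ = −tan φ · tan δ = -1.1564 ≤ −1, so the host star never sets (polar day) and H₀ = π.
Daylight = 2H₀/(2π) × 18.30 h = (3.1416/π) × 18.30 = 18.30 h.

18.30 h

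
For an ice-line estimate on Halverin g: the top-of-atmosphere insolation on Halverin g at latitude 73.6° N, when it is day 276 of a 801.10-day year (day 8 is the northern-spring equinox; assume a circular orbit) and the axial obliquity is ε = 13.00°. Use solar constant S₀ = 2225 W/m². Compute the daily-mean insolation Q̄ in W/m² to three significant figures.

Solar longitude: λ_s = 360° × (276 − 8)/801.10 = 120.434°.
sin δ = sin 13.00° × sin 120.434° = 0.19395, so δ = +11.184°.
cos H₀ = −tan(+73.6°) tan(+11.184°) = -0.6718, H₀ = 2.3074 rad.
Bracket: H₀ sin φ sin δ + cos φ cos δ sin H₀ = 2.3074×0.95931×0.19395 + 0.28234×0.98101×0.74077 = 0.429311 + 0.205177 = 0.634488.
Q̄ = (S₀/π) × [bracket] = (2225/π) × 0.634488 = 449.4 W/m².

Q̄ ≈ 449 W/m²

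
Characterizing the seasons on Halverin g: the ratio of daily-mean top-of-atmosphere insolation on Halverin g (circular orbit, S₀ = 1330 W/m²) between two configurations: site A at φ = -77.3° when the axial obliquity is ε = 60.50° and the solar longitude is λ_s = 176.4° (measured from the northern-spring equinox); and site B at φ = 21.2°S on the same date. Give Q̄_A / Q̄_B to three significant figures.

Q̄_A / Q̄_B ≈ 0.158

— Configuration A (φ=-77.3°):
Solar declination: sin δ = sin ε · sin λ_s = sin 60.50° × sin 176.4° = 0.05465, so δ = +3.133°.
cos H₀ = −tan(-77.3°) tan(+3.133°) = 0.2429, H₀ = 1.3255 rad.
Bracket: H₀ sin φ sin δ + cos φ cos δ sin H₀ = 1.3255×-0.97553×0.05465 + 0.21985×0.99851×0.97006 = -0.070666 + 0.212950 = 0.142284.
Q̄ = (S₀/π) × [bracket] = (1330/π) × 0.142284 = 60.236 W/m².
— Configuration B (φ=-21.2°):
cos H₀ = −tan(-21.2°) tan(+3.133°) = 0.0212, H₀ = 1.5496 rad.
Bracket: H₀ sin φ sin δ + cos φ cos δ sin H₀ = 1.5496×-0.36162×0.05465 + 0.93232×0.99851×0.99977 = -0.030624 + 0.930717 = 0.900093.
Q̄ = (S₀/π) × [bracket] = (1330/π) × 0.900093 = 381.06 W/m².
Ratio Q̄_A / Q̄_B = 60.236 / 381.06 = 0.1581.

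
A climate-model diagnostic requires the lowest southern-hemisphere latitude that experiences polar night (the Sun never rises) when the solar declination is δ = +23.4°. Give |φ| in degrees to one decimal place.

|φ| = 66.6°

Polar night requires cos H₀ = −tan φ tan δ ≥ 1, i.e. tan φ tan δ ≤ −1.
The boundary is |tan φ| · |tan δ| = 1, so |φ| = 90° − |δ| = 90° − 23.4° = 66.6° in the southern hemisphere.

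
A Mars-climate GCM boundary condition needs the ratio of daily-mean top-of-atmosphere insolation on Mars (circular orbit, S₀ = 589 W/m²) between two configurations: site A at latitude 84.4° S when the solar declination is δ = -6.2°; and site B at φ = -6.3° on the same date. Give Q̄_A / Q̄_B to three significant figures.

— Configuration A (φ=-84.4°):
cos H₀ = −tan(-84.4°) tan(-6.200°) = -1.1079 ≤ −1 ⇒ polar day, H₀ = π.
Bracket: H₀ sin φ sin δ + cos φ cos δ sin H₀ = 3.1416×-0.99523×-0.10800 + 0.09758×0.99415×0.00000 = 0.337674 + 0.000000 = 0.337674.
Q̄ = (S₀/π) × [bracket] = (589/π) × 0.337674 = 63.309 W/m².
— Configuration B (φ=-6.3°):
cos H₀ = −tan(-6.3°) tan(-6.200°) = -0.0120, H₀ = 1.5828 rad.
Bracket: H₀ sin φ sin δ + cos φ cos δ sin H₀ = 1.5828×-0.10973×-0.10800 + 0.99396×0.99415×0.99993 = 0.018758 + 0.988076 = 1.006834.
Q̄ = (S₀/π) × [bracket] = (589/π) × 1.006834 = 188.77 W/m².
Ratio Q̄_A / Q̄_B = 63.309 / 188.77 = 0.3354.

Q̄_A / Q̄_B ≈ 0.335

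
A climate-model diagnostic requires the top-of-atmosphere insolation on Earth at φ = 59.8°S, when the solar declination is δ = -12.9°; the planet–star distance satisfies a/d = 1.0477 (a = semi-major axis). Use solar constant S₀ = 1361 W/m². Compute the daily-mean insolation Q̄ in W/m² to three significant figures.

Q̄ ≈ 396 W/m²

cos H₀ = −tan(-59.8°) tan(-12.900°) = -0.3935, H₀ = 1.9752 rad.
Bracket: H₀ sin φ sin δ + cos φ cos δ sin H₀ = 1.9752×-0.86427×-0.22325 + 0.50302×0.97476×0.91932 = 0.381111 + 0.450764 = 0.831875.
Inverse-square distance factor (a/d)² = 1.0477² = 1.097675.
Q̄ = (S₀/π) × 1.097675 × [bracket] = (1361/π) × 1.097675 × 0.831875 = 395.6 W/m².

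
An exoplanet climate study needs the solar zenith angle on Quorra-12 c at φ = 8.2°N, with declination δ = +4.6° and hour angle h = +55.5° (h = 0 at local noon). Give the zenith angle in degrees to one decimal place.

θ_z = 55.2°

cos θ_z = sin φ sin δ + cos φ cos δ cos h = 0.011439 + 0.558810 = 0.570249.
θ_z = arccos(0.570249) = 55.2°.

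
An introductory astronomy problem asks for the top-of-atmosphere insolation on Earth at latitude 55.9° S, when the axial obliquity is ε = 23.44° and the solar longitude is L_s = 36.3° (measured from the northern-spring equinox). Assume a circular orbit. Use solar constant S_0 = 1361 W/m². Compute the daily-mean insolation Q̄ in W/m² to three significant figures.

Q̄ ≈ 119 W/m²

Solar declination: sin δ = sin ε · sin L_s = sin 23.44° × sin 36.3° = 0.23550, so δ = +13.621°.
cos h₀ = −tan(-55.9°) tan(+13.621°) = 0.3579, h₀ = 1.2048 rad.
Bracket: h₀ sin ϕ sin δ + cos ϕ cos δ sin h₀ = 1.2048×-0.82806×0.23550 + 0.56064×0.97188×0.93376 = -0.234946 + 0.508782 = 0.273836.
Q̄ = (S_0/π) × [bracket] = (1361/π) × 0.273836 = 118.6 W/m².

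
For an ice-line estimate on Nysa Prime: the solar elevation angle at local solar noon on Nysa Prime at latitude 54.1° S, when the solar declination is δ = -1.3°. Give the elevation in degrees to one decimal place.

37.2°

At local noon the hour angle is zero, so the zenith angle equals |φ − δ| = |-54.1° − (-1.300°)| = 52.800°.
Elevation = 90° − 52.800° = 37.2°.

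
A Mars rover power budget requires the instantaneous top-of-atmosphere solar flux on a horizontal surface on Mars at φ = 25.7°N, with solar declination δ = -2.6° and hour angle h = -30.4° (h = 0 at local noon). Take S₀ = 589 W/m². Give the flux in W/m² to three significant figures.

cos θ_z = sin φ sin δ + cos φ cos δ cos h = -0.019672 + 0.776391 = 0.756719.
Flux = S₀ · cos θ_z = 589 × 0.756719 = 445.7 W/m².

446 W/m²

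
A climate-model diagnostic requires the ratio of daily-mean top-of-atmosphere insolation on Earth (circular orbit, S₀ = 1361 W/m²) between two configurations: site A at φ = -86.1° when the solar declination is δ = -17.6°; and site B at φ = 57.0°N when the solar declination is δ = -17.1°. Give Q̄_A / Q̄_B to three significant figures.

Q̄_A / Q̄_B ≈ 4.92

— Configuration A (φ=-86.1°):
cos H₀ = −tan(-86.1°) tan(-17.600°) = -4.6531 ≤ −1 ⇒ polar day, H₀ = π.
Bracket: H₀ sin φ sin δ + cos φ cos δ sin H₀ = 3.1416×-0.99768×-0.30237 + 0.06802×0.95319×0.00000 = 0.947722 + 0.000000 = 0.947722.
Q̄ = (S₀/π) × [bracket] = (1361/π) × 0.947722 = 410.57 W/m².
— Configuration B (φ=+57.0°):
cos H₀ = −tan(+57.0°) tan(-17.100°) = 0.4737, H₀ = 1.0773 rad.
Bracket: H₀ sin φ sin δ + cos φ cos δ sin H₀ = 1.0773×0.83867×-0.29404 + 0.54464×0.95579×0.88067 = -0.265665 + 0.458443 = 0.192778.
Q̄ = (S₀/π) × [bracket] = (1361/π) × 0.192778 = 83.515 W/m².
Ratio Q̄_A / Q̄_B = 410.57 / 83.515 = 4.916.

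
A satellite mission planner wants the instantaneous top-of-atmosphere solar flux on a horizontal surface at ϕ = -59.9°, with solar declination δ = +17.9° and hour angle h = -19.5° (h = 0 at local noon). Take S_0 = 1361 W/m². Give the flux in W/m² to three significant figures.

cos θ_z = sin ϕ sin δ + cos ϕ cos δ cos h = -0.265910 + 0.449861 = 0.183951.
Flux = S_0 · cos θ_z = 1361 × 0.183951 = 250.4 W/m².

250 W/m²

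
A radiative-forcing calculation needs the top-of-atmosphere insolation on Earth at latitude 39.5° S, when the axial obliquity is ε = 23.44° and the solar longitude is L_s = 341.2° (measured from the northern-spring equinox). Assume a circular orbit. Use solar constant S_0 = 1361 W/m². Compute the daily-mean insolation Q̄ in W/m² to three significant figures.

Solar declination: sin δ = sin ε · sin L_s = sin 23.44° × sin 341.2° = -0.12819, so δ = -7.365°.
cos h₀ = −tan(-39.5°) tan(-7.365°) = -0.1066, h₀ = 1.6776 rad.
Bracket: h₀ sin ϕ sin δ + cos ϕ cos δ sin h₀ = 1.6776×-0.63608×-0.12819 + 0.77162×0.99175×0.99431 = 0.136790 + 0.760900 = 0.897690.
Q̄ = (S_0/π) × [bracket] = (1361/π) × 0.897690 = 388.9 W/m².

Q̄ ≈ 389 W/m²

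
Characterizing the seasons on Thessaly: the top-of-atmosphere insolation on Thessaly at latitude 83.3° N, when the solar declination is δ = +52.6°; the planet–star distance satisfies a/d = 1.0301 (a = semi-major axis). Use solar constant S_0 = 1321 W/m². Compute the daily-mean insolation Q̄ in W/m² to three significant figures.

cos h₀ = −tan(+83.3°) tan(+52.600°) = -11.1340 ≤ −1 ⇒ polar day, h₀ = π.
Bracket: h₀ sin ϕ sin δ + cos ϕ cos δ sin h₀ = 3.1416×0.99317×0.79441 + 0.11667×0.60738×0.00000 = 2.478673 + 0.000000 = 2.478673.
Inverse-square distance factor (a/d)² = 1.0301² = 1.061106.
Q̄ = (S_0/π) × 1.061106 × [bracket] = (1321/π) × 1.061106 × 2.478673 = 1106 W/m².

Q̄ ≈ 1.11e+03 W/m²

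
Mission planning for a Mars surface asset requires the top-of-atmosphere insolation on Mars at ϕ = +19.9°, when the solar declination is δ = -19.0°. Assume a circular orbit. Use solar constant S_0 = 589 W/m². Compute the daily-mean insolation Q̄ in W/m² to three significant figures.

Q̄ ≈ 135 W/m²

cos h₀ = −tan(+19.9°) tan(-19.000°) = 0.1246, h₀ = 1.4458 rad.
Bracket: h₀ sin ϕ sin δ + cos ϕ cos δ sin h₀ = 1.4458×0.34038×-0.32557 + 0.94029×0.94552×0.99220 = -0.160220 + 0.882128 = 0.721908.
Q̄ = (S_0/π) × [bracket] = (589/π) × 0.721908 = 135.3 W/m².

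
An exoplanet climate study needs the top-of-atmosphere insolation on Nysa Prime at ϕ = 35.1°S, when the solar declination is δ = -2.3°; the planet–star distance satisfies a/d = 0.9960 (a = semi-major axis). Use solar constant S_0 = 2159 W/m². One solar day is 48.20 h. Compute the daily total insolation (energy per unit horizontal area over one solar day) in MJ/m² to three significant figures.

cos h₀ = −tan(-35.1°) tan(-2.300°) = -0.0282, h₀ = 1.5990 rad.
Bracket: h₀ sin ϕ sin δ + cos ϕ cos δ sin h₀ = 1.5990×-0.57501×-0.04013 + 0.81815×0.99919×0.99960 = 0.036897 + 0.817160 = 0.854057.
Inverse-square distance factor (a/d)² = 0.9960² = 0.992016.
Q̄ = (S_0/π) × 0.992016 × [bracket] = (2159/π) × 0.992016 × 0.854057 = 582.25 W/m².
Daily total = Q̄ × 48.20 h × 3600 s/h = 582.25 × 48.20 × 3600 / 10⁶ = 101.0 MJ/m².

101 MJ/m²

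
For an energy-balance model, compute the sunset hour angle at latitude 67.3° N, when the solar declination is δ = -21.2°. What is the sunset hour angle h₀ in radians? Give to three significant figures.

cos h₀ = −tan ϕ · tan δ = −tan(+67.3°) × tan(-21.200°) = 0.9272, so h₀ = 0.3838 rad = 21.99°.

h₀ = 0.384 rad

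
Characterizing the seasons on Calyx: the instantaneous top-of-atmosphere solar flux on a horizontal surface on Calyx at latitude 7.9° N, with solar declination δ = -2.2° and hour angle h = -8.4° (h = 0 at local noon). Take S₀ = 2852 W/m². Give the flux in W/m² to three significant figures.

2.78e+03 W/m²

cos θ_z = sin φ sin δ + cos φ cos δ cos h = -0.005276 + 0.979161 = 0.973885.
Flux = S₀ · cos θ_z = 2852 × 0.973885 = 2778 W/m².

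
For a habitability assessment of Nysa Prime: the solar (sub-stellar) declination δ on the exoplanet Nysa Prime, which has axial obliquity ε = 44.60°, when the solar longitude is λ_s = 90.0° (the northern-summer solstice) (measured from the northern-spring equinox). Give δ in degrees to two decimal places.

sin δ = sin ε · sin λ_s = sin 44.60° × sin 90.0° = 0.702153.
δ = arcsin(0.702153) = +44.60°.

δ = +44.60°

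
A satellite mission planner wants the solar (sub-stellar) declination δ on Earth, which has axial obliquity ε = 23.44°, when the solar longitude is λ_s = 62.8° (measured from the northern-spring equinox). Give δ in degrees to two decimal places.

sin δ = sin ε · sin λ_s = sin 23.44° × sin 62.8° = 0.353800.
δ = arcsin(0.353800) = +20.72°.

δ = +20.72°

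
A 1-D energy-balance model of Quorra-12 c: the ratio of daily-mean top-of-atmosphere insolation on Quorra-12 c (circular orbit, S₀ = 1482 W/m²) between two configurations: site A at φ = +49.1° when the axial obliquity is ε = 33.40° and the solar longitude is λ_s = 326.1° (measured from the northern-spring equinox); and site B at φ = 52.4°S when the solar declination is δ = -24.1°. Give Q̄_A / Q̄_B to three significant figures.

— Configuration A (φ=+49.1°):
Solar declination: sin δ = sin ε · sin λ_s = sin 33.40° × sin 326.1° = -0.30703, so δ = -17.880°.
cos H₀ = −tan(+49.1°) tan(-17.880°) = 0.3724, H₀ = 1.1892 rad.
Bracket: H₀ sin φ sin δ + cos φ cos δ sin H₀ = 1.1892×0.75585×-0.30703 + 0.65474×0.95170×0.92806 = -0.275976 + 0.578289 = 0.302313.
Q̄ = (S₀/π) × [bracket] = (1482/π) × 0.302313 = 142.61 W/m².
— Configuration B (φ=-52.4°):
cos H₀ = −tan(-52.4°) tan(-24.100°) = -0.5809, H₀ = 2.1906 rad.
Bracket: H₀ sin φ sin δ + cos φ cos δ sin H₀ = 2.1906×-0.79229×-0.40833 + 0.61015×0.91283×0.81400 = 0.708694 + 0.453368 = 1.162062.
Q̄ = (S₀/π) × [bracket] = (1482/π) × 1.162062 = 548.19 W/m².
Ratio Q̄_A / Q̄_B = 142.61 / 548.19 = 0.2601.

Q̄_A / Q̄_B ≈ 0.260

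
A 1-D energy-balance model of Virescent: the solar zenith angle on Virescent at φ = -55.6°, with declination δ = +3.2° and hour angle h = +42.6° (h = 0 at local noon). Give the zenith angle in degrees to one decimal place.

θ_z = 68.3°

cos θ_z = sin φ sin δ + cos φ cos δ cos h = -0.046059 + 0.415222 = 0.369163.
θ_z = arccos(0.369163) = 68.3°.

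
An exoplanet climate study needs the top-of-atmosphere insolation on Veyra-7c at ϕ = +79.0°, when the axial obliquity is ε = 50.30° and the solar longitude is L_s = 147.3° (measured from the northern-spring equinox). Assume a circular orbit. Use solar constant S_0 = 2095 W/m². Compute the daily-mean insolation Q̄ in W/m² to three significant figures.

Solar declination: sin δ = sin ε · sin L_s = sin 50.30° × sin 147.3° = 0.41566, so δ = +24.561°.
cos h₀ = −tan(+79.0°) tan(+24.561°) = -2.3511 ≤ −1 ⇒ polar day, h₀ = π.
Bracket: h₀ sin ϕ sin δ + cos ϕ cos δ sin h₀ = 3.1416×0.98163×0.41566 + 0.19081×0.90952×0.00000 = 1.281849 + 0.000000 = 1.281849.
Q̄ = (S_0/π) × [bracket] = (2095/π) × 1.281849 = 854.8 W/m².

Q̄ ≈ 855 W/m²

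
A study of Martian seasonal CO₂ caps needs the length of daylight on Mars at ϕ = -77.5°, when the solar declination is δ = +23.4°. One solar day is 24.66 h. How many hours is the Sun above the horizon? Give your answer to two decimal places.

cos h₀ = −tan ϕ · tan δ = 1.9520 ≥ 1, so the Sun never rises (polar night) and h₀ = 0.
Daylight = 2h₀/(2π) × 24.66 h = (0.0000/π) × 24.66 = 0.00 h.

0.00 h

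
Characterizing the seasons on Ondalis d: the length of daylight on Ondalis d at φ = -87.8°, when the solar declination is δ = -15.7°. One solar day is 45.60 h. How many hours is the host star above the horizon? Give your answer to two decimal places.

45.60 h

Sunrise equation: cos H₀ = −tan φ · tan δ = -7.3169 ≤ −1, so the host star never sets (polar day) and H₀ = π.
Daylight = 2H₀/(2π) × 45.60 h = (3.1416/π) × 45.60 = 45.60 h.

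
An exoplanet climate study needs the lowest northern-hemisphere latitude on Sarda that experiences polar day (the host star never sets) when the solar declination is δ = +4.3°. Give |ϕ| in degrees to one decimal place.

Polar day requires cos h₀ = −tan ϕ tan δ ≤ −1, i.e. tan ϕ tan δ ≥ 1.
The boundary is |tan ϕ| · |tan δ| = 1, so |ϕ| = 90° − |δ| = 90° − 4.3° = 85.7° in the northern hemisphere.

|ϕ| = 85.7°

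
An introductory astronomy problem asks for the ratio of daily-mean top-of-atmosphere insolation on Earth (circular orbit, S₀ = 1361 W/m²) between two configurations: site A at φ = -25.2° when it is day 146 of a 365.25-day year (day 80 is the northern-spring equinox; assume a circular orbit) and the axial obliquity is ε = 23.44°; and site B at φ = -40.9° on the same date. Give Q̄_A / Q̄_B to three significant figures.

Q̄_A / Q̄_B ≈ 1.65

— Configuration A (φ=-25.2°):
Solar longitude: λ_s = 360° × (146 − 80)/365.25 = 65.051°.
sin δ = sin 23.44° × sin 65.051° = 0.36067, so δ = +21.141°.
cos H₀ = −tan(-25.2°) tan(+21.141°) = 0.1820, H₀ = 1.3878 rad.
Bracket: H₀ sin φ sin δ + cos φ cos δ sin H₀ = 1.3878×-0.42578×0.36067 + 0.90483×0.93269×0.98330 = -0.213119 + 0.829832 = 0.616713.
Q̄ = (S₀/π) × [bracket] = (1361/π) × 0.616713 = 267.17 W/m².
— Configuration B (φ=-40.9°):
cos H₀ = −tan(-40.9°) tan(+21.141°) = 0.3350, H₀ = 1.2292 rad.
Bracket: H₀ sin φ sin δ + cos φ cos δ sin H₀ = 1.2292×-0.65474×0.36067 + 0.75585×0.93269×0.94223 = -0.290270 + 0.664247 = 0.373977.
Q̄ = (S₀/π) × [bracket] = (1361/π) × 0.373977 = 162.01 W/m².
Ratio Q̄_A / Q̄_B = 267.17 / 162.01 = 1.649.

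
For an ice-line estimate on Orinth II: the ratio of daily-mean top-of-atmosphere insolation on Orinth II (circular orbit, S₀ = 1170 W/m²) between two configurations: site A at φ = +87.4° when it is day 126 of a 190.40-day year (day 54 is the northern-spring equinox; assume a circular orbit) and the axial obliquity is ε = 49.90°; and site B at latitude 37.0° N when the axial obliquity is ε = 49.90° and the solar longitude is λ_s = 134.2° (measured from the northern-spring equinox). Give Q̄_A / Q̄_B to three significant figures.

Q̄_A / Q̄_B ≈ 1.31

— Configuration A (φ=+87.4°):
Solar longitude: λ_s = 360° × (126 − 54)/190.40 = 136.134°.
sin δ = sin 49.90° × sin 136.134° = 0.53007, so δ = +32.010°.
cos H₀ = −tan(+87.4°) tan(+32.010°) = -13.7660 ≤ −1 ⇒ polar day, H₀ = π.
Bracket: H₀ sin φ sin δ + cos φ cos δ sin H₀ = 3.1416×0.99897×0.53007 + 0.04536×0.84796×0.00000 = 1.663553 + 0.000000 = 1.663553.
Q̄ = (S₀/π) × [bracket] = (1170/π) × 1.663553 = 619.54 W/m².
— Configuration B (φ=+37.0°):
Solar declination: sin δ = sin ε · sin λ_s = sin 49.90° × sin 134.2° = 0.54838, so δ = +33.256°.
cos H₀ = −tan(+37.0°) tan(+33.256°) = -0.4942, H₀ = 2.0877 rad.
Bracket: H₀ sin φ sin δ + cos φ cos δ sin H₀ = 2.0877×0.60182×0.54838 + 0.79864×0.83623×0.86937 = 0.688995 + 0.580606 = 1.269601.
Q̄ = (S₀/π) × [bracket] = (1170/π) × 1.269601 = 472.83 W/m².
Ratio Q̄_A / Q̄_B = 619.54 / 472.83 = 1.310.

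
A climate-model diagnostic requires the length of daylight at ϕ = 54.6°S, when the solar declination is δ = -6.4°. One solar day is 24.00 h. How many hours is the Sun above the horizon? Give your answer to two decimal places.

cos h₀ = −tan ϕ · tan δ = −tan(-54.6°) × tan(-6.400°) = -0.1578, so h₀ = 1.7293 rad = 99.08°.
Daylight = 2h₀/(2π) × 24.00 h = (1.7293/π) × 24.00 = 13.21 h.

13.21 h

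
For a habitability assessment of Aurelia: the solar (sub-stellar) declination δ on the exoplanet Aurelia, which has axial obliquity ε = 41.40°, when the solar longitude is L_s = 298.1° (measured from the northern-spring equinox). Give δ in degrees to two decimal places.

sin δ = sin ε · sin L_s = sin 41.40° × sin 298.1° = -0.583361.
δ = arcsin(-0.583361) = -35.69°.

δ = -35.69°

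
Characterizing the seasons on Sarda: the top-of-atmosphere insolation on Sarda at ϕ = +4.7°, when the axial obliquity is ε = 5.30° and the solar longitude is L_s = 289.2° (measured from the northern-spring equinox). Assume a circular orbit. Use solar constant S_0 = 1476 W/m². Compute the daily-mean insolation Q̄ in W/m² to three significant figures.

Q̄ ≈ 461 W/m²

Solar declination: sin δ = sin ε · sin L_s = sin 5.30° × sin 289.2° = -0.08723, so δ = -5.004°.
cos h₀ = −tan(+4.7°) tan(-5.004°) = 0.0072, h₀ = 1.5636 rad.
Bracket: h₀ sin ϕ sin δ + cos ϕ cos δ sin h₀ = 1.5636×0.08194×-0.08723 + 0.99664×0.99619×0.99997 = -0.011176 + 0.992813 = 0.981637.
Q̄ = (S_0/π) × [bracket] = (1476/π) × 0.981637 = 461.2 W/m².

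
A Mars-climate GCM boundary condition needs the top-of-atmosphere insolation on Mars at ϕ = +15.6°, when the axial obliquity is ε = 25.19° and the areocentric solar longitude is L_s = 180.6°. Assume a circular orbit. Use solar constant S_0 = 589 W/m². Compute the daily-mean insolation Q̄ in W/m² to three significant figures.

Q̄ ≈ 180 W/m²

sin δ = sin 25.19° × sin 180.6° = -0.00446, so δ = -0.255°.
cos h₀ = −tan(+15.6°) tan(-0.255°) = 0.0012, h₀ = 1.5696 rad.
Bracket: h₀ sin ϕ sin δ + cos ϕ cos δ sin h₀ = 1.5696×0.26892×-0.00446 + 0.96316×0.99999×1.00000 = -0.001883 + 0.963150 = 0.961267.
Q̄ = (S_0/π) × [bracket] = (589/π) × 0.961267 = 180.2 W/m².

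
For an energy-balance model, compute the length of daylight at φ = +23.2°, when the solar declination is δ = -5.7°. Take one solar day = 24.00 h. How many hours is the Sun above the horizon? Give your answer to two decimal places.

cos H₀ = −tan φ · tan δ = −tan(+23.2°) × tan(-5.700°) = 0.0428, so H₀ = 1.5280 rad = 87.55°.
Daylight = 2H₀/(2π) × 24.00 h = (1.5280/π) × 24.00 = 11.67 h.

11.67 h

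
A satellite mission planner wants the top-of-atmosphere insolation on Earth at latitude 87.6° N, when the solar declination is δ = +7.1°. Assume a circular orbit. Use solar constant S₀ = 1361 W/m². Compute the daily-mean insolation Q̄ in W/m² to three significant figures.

cos H₀ = −tan(+87.6°) tan(+7.100°) = -2.9718 ≤ −1 ⇒ polar day, H₀ = π.
Bracket: H₀ sin φ sin δ + cos φ cos δ sin H₀ = 3.1416×0.99912×0.12360 + 0.04188×0.99233×0.00000 = 0.387960 + 0.000000 = 0.387960.
Q̄ = (S₀/π) × [bracket] = (1361/π) × 0.387960 = 168.1 W/m².

Q̄ ≈ 168 W/m²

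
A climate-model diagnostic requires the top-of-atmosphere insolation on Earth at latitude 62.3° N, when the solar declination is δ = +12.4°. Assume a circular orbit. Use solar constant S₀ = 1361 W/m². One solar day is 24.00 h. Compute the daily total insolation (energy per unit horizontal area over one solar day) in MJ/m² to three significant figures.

cos H₀ = −tan(+62.3°) tan(+12.400°) = -0.4188, H₀ = 2.0029 rad.
Bracket: H₀ sin φ sin δ + cos φ cos δ sin H₀ = 2.0029×0.88539×0.21474 + 0.46484×0.97667×0.90809 = 0.380809 + 0.412269 = 0.793078.
Q̄ = (S₀/π) × [bracket] = (1361/π) × 0.793078 = 343.58 W/m².
Daily total = Q̄ × 24.00 h × 3600 s/h = 343.58 × 24.00 × 3600 / 10⁶ = 29.69 MJ/m².

29.7 MJ/m²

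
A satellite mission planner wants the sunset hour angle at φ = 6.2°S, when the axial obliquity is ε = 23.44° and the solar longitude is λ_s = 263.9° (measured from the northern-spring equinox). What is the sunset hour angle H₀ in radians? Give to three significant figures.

Solar declination: sin δ = sin ε · sin λ_s = sin 23.44° × sin 263.9° = -0.39554, so δ = -23.299°.
cos H₀ = −tan φ · tan δ = −tan(-6.2°) × tan(-23.299°) = -0.0468, so H₀ = 1.6176 rad = 92.68°.

H₀ = 1.62 rad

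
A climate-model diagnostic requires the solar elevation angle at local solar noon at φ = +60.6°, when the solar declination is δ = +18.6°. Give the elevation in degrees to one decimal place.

48.0°

At local noon the hour angle is zero, so the zenith angle equals |φ − δ| = |+60.6° − (+18.600°)| = 42.000°.
Elevation = 90° − 42.000° = 48.0°.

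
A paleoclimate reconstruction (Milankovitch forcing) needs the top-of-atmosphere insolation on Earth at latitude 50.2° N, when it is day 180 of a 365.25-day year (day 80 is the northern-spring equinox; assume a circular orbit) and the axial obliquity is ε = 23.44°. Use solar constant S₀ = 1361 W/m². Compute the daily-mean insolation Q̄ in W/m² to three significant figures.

Solar longitude: λ_s = 360° × (180 − 80)/365.25 = 98.563°.
sin δ = sin 23.44° × sin 98.563° = 0.39335, so δ = +23.163°.
cos H₀ = −tan(+50.2°) tan(+23.163°) = -0.5135, H₀ = 2.1101 rad.
Bracket: H₀ sin φ sin δ + cos φ cos δ sin H₀ = 2.1101×0.76828×0.39335 + 0.64011×0.91939×0.85808 = 0.637678 + 0.504989 = 1.142667.
Q̄ = (S₀/π) × [bracket] = (1361/π) × 1.142667 = 495.0 W/m².

Q̄ ≈ 495 W/m²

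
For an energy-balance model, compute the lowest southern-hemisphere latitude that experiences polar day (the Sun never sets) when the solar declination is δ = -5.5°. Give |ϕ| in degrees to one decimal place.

Polar day requires cos h₀ = −tan ϕ tan δ ≤ −1, i.e. tan ϕ tan δ ≥ 1.
The boundary is |tan ϕ| · |tan δ| = 1, so |ϕ| = 90° − |δ| = 90° − 5.5° = 84.5° in the southern hemisphere.

|ϕ| = 84.5°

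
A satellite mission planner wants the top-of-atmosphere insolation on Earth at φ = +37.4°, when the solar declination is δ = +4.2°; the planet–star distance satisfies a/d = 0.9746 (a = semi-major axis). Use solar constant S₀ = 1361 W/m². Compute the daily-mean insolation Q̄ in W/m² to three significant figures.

Q̄ ≈ 355 W/m²

cos H₀ = −tan(+37.4°) tan(+4.200°) = -0.0561, H₀ = 1.6270 rad.
Bracket: H₀ sin φ sin δ + cos φ cos δ sin H₀ = 1.6270×0.60738×0.07324 + 0.79441×0.99731×0.99842 = 0.072376 + 0.791021 = 0.863397.
Inverse-square distance factor (a/d)² = 0.9746² = 0.949845.
Q̄ = (S₀/π) × 0.949845 × [bracket] = (1361/π) × 0.949845 × 0.863397 = 355.3 W/m².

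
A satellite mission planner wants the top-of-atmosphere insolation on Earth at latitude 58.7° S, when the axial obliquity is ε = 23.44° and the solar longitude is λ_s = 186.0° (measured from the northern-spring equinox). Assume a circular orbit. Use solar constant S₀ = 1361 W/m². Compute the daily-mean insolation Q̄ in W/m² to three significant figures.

Q̄ ≈ 250 W/m²

Solar declination: sin δ = sin ε · sin λ_s = sin 23.44° × sin 186.0° = -0.04158, so δ = -2.383°.
cos H₀ = −tan(-58.7°) tan(-2.383°) = -0.0684, H₀ = 1.6393 rad.
Bracket: H₀ sin φ sin δ + cos φ cos δ sin H₀ = 1.6393×-0.85446×-0.04158 + 0.51952×0.99914×0.99765 = 0.058242 + 0.517853 = 0.576095.
Q̄ = (S₀/π) × [bracket] = (1361/π) × 0.576095 = 249.6 W/m².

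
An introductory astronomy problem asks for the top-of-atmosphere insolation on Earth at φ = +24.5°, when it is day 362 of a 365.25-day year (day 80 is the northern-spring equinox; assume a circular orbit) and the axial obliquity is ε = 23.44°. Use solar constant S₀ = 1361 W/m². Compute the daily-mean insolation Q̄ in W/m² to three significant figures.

Solar longitude: λ_s = 360° × (362 − 80)/365.25 = 277.947°.
sin δ = sin 23.44° × sin 277.947° = -0.39397, so δ = -23.202°.
cos H₀ = −tan(+24.5°) tan(-23.202°) = 0.1953, H₀ = 1.3742 rad.
Bracket: H₀ sin φ sin δ + cos φ cos δ sin H₀ = 1.3742×0.41469×-0.39397 + 0.90996×0.91912×0.98074 = -0.224511 + 0.820254 = 0.595743.
Q̄ = (S₀/π) × [bracket] = (1361/π) × 0.595743 = 258.1 W/m².

Q̄ ≈ 258 W/m²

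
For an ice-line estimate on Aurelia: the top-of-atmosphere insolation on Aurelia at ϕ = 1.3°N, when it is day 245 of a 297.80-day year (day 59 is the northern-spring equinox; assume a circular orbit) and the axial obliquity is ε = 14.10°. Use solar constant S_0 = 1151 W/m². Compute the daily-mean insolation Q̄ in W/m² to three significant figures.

Q̄ ≈ 359 W/m²

Solar longitude: L_s = 360° × (245 − 59)/297.80 = 224.849°.
sin δ = sin 14.10° × sin 224.849° = -0.17181, so δ = -9.893°.
cos h₀ = −tan(+1.3°) tan(-9.893°) = 0.0040, h₀ = 1.5668 rad.
Bracket: h₀ sin ϕ sin δ + cos ϕ cos δ sin h₀ = 1.5668×0.02269×-0.17181 + 0.99974×0.98513×0.99999 = -0.006108 + 0.984864 = 0.978756.
Q̄ = (S_0/π) × [bracket] = (1151/π) × 0.978756 = 358.6 W/m².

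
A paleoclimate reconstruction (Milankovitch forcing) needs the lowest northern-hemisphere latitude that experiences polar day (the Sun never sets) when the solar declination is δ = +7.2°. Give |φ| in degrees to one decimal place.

|φ| = 82.8°

Polar day requires cos H₀ = −tan φ tan δ ≤ −1, i.e. tan φ tan δ ≥ 1.
The boundary is |tan φ| · |tan δ| = 1, so |φ| = 90° − |δ| = 90° − 7.2° = 82.8° in the northern hemisphere.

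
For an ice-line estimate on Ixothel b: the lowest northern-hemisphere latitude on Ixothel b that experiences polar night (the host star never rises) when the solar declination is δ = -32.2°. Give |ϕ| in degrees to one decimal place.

|ϕ| = 57.8°

Polar night requires cos h₀ = −tan ϕ tan δ ≥ 1, i.e. tan ϕ tan δ ≤ −1.
The boundary is |tan ϕ| · |tan δ| = 1, so |ϕ| = 90° − |δ| = 90° − 32.2° = 57.8° in the northern hemisphere.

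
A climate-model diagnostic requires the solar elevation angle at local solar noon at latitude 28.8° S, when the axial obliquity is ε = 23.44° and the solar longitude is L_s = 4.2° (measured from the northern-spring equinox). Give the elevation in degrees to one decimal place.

Solar declination: sin δ = sin ε · sin L_s = sin 23.44° × sin 4.2° = 0.02913, so δ = +1.669°.
At local noon the hour angle is zero, so the zenith angle equals |ϕ − δ| = |-28.8° − (+1.669°)| = 30.469°.
Elevation = 90° − 30.469° = 59.5°.

59.5°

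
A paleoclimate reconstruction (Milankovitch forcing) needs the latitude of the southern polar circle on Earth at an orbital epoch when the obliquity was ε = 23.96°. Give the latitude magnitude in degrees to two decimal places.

The polar circle is the lowest latitude that experiences at least one full rotation of continuous darkness at the northern-summer solstice; it lies at |ϕ| = 90° − ε = 90° − 23.96° = 66.04°.

66.04°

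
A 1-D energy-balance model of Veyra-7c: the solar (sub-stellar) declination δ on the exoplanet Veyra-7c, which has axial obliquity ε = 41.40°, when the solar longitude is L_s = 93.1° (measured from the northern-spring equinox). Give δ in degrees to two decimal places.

sin δ = sin ε · sin L_s = sin 41.40° × sin 93.1° = 0.660344.
δ = arcsin(0.660344) = +41.33°.

δ = +41.33°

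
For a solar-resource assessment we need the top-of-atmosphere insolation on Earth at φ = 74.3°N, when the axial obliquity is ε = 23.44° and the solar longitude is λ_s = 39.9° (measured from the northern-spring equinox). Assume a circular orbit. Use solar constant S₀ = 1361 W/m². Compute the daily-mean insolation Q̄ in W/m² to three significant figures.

Q̄ ≈ 336 W/m²

Solar declination: sin δ = sin ε · sin λ_s = sin 23.44° × sin 39.9° = 0.25516, so δ = +14.783°.
cos H₀ = −tan(+74.3°) tan(+14.783°) = -0.9388, H₀ = 2.7900 rad.
Bracket: H₀ sin φ sin δ + cos φ cos δ sin H₀ = 2.7900×0.96269×0.25516 + 0.27060×0.96690×0.34435 = 0.685336 + 0.090097 = 0.775433.
Q̄ = (S₀/π) × [bracket] = (1361/π) × 0.775433 = 335.9 W/m².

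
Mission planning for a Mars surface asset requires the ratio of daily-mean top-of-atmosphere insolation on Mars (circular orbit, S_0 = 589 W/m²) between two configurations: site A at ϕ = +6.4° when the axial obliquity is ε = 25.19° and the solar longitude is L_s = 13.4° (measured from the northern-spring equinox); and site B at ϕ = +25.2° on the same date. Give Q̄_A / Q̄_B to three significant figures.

Q̄_A / Q̄_B ≈ 1.04

— Configuration A (ϕ=+6.4°):
Solar declination: sin δ = sin ε · sin L_s = sin 25.19° × sin 13.4° = 0.09864, so δ = +5.661°.
cos h₀ = −tan(+6.4°) tan(+5.661°) = -0.0111, h₀ = 1.5819 rad.
Bracket: h₀ sin ϕ sin δ + cos ϕ cos δ sin h₀ = 1.5819×0.11147×0.09864 + 0.99377×0.99512×0.99994 = 0.017394 + 0.988861 = 1.006255.
Q̄ = (S_0/π) × [bracket] = (589/π) × 1.006255 = 188.66 W/m².
— Configuration B (ϕ=+25.2°):
cos h₀ = −tan(+25.2°) tan(+5.661°) = -0.0466, h₀ = 1.6175 rad.
Bracket: h₀ sin ϕ sin δ + cos ϕ cos δ sin h₀ = 1.6175×0.42578×0.09864 + 0.90483×0.99512×0.99891 = 0.067933 + 0.899433 = 0.967366.
Q̄ = (S_0/π) × [bracket] = (589/π) × 0.967366 = 181.37 W/m².
Ratio Q̄_A / Q̄_B = 188.66 / 181.37 = 1.040.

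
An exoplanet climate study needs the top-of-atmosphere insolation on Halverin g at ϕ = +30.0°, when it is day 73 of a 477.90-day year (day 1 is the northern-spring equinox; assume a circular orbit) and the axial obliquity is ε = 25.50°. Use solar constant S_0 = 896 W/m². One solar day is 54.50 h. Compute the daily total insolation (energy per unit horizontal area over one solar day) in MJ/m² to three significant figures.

Solar longitude: L_s = 360° × (73 − 1)/477.90 = 54.237°.
sin δ = sin 25.50° × sin 54.237° = 0.34934, so δ = +20.447°.
cos h₀ = −tan(+30.0°) tan(+20.447°) = -0.2153, h₀ = 1.7877 rad.
Bracket: h₀ sin ϕ sin δ + cos ϕ cos δ sin h₀ = 1.7877×0.50000×0.34934 + 0.86603×0.93700×0.97656 = 0.312258 + 0.792449 = 1.104707.
Q̄ = (S_0/π) × [bracket] = (896/π) × 1.104707 = 315.07 W/m².
Daily total = Q̄ × 54.50 h × 3600 s/h = 315.07 × 54.50 × 3600 / 10⁶ = 61.82 MJ/m².

61.8 MJ/m²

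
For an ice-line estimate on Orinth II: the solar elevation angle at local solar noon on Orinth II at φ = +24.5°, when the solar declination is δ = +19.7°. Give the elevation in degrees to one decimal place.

At local noon the hour angle is zero, so the zenith angle equals |φ − δ| = |+24.5° − (+19.700°)| = 4.800°.
Elevation = 90° − 4.800° = 85.2°.

85.2°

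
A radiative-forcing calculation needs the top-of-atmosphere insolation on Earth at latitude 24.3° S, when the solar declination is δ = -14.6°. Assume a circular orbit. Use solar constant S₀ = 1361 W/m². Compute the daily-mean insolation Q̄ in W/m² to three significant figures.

Q̄ ≈ 455 W/m²

cos H₀ = −tan(-24.3°) tan(-14.600°) = -0.1176, H₀ = 1.6887 rad.
Bracket: H₀ sin φ sin δ + cos φ cos δ sin H₀ = 1.6887×-0.41151×-0.25207 + 0.91140×0.96771×0.99306 = 0.175168 + 0.875850 = 1.051018.
Q̄ = (S₀/π) × [bracket] = (1361/π) × 1.051018 = 455.3 W/m².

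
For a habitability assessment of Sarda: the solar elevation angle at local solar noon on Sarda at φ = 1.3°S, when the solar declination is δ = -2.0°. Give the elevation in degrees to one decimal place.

At local noon the hour angle is zero, so the zenith angle equals |φ − δ| = |-1.3° − (-2.000°)| = 0.700°.
Elevation = 90° − 0.700° = 89.3°.

89.3°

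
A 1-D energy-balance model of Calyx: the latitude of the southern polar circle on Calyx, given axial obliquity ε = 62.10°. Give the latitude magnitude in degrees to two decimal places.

27.90°

The polar circle is the lowest latitude that experiences at least one full rotation of continuous darkness at the northern-summer solstice; it lies at |φ| = 90° − ε = 90° − 62.10° = 27.90°.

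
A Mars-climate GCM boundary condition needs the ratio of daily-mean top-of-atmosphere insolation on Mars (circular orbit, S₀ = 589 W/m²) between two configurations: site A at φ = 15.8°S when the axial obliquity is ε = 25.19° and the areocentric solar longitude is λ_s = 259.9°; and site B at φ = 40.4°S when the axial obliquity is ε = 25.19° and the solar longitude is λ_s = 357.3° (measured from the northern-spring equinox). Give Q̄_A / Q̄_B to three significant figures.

— Configuration A (φ=-15.8°):
sin δ = sin 25.19° × sin 259.9° = -0.41903, so δ = -24.773°.
cos H₀ = −tan(-15.8°) tan(-24.773°) = -0.1306, H₀ = 1.7018 rad.
Bracket: H₀ sin φ sin δ + cos φ cos δ sin H₀ = 1.7018×-0.27228×-0.41903 + 0.96222×0.90797×0.99144 = 0.194164 + 0.866188 = 1.060352.
Q̄ = (S₀/π) × [bracket] = (589/π) × 1.060352 = 198.80 W/m².
— Configuration B (φ=-40.4°):
Solar declination: sin δ = sin ε · sin λ_s = sin 25.19° × sin 357.3° = -0.02005, so δ = -1.149°.
cos H₀ = −tan(-40.4°) tan(-1.149°) = -0.0171, H₀ = 1.5879 rad.
Bracket: H₀ sin φ sin δ + cos φ cos δ sin H₀ = 1.5879×-0.64812×-0.02005 + 0.76154×0.99980×0.99985 = 0.020634 + 0.761273 = 0.781907.
Q̄ = (S₀/π) × [bracket] = (589/π) × 0.781907 = 146.60 W/m².
Ratio Q̄_A / Q̄_B = 198.80 / 146.60 = 1.356.

Q̄_A / Q̄_B ≈ 1.36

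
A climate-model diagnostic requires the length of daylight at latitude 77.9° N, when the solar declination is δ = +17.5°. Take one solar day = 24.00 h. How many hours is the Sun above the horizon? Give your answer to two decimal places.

Sunrise equation: cos h₀ = −tan ϕ · tan δ = -1.4707 ≤ −1, so the Sun never sets (polar day) and h₀ = π.
Daylight = 2h₀/(2π) × 24.00 h = (3.1416/π) × 24.00 = 24.00 h.

24.00 h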